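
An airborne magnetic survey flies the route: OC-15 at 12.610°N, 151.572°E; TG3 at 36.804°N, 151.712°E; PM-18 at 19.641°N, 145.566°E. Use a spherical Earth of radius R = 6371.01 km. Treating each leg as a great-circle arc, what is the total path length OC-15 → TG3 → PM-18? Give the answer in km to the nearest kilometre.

OC-15→TG3: c = 0.422271 rad, d = 2690.29 km
TG3→PM-18: c = 0.313906 rad, d = 1999.90 km
Total = 2690.29 + 1999.90 = 4690.19 km

4690 km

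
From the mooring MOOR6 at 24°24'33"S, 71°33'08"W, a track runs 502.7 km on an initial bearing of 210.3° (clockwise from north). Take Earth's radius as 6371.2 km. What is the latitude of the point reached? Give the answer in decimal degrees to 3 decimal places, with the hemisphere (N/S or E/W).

MOOR6: φ = -24.40917°, λ = -71.55222°
δ = d/R = 502.7/6371.2 = 0.078902 rad
φ₂ = arcsin(sin φ₁ cos δ + cos φ₁ sin δ cos θ)
   = arcsin(-0.41325·0.99689 + 0.91062·0.07882·-0.86340) = -28.29001°
λ₂ = λ₁ + atan2(sin θ sin δ cos φ₁, cos δ − sin φ₁ sin φ₂) = -74.14063°

28.290°S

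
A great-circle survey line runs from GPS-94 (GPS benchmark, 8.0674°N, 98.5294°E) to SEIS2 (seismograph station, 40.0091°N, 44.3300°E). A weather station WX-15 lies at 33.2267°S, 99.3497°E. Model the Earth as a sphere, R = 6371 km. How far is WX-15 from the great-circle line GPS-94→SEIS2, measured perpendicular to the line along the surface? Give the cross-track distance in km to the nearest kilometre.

3166 km

δ₁₃ = central angle GPS-94→WX-15 = 0.720847 rad  (haversine)
θ₁₃ = bearing GPS-94→WX-15 = 178.960°,  θ₁₂ = bearing GPS-94→SEIS2 = 312.721°
dₓₜ = R·arcsin(sin δ₁₃ · sin(θ₁₃ − θ₁₂)) = 6371·arcsin(0.66002·sin(-133.761°)) = -3165.665 km
|dₓₜ| = 3165.665 km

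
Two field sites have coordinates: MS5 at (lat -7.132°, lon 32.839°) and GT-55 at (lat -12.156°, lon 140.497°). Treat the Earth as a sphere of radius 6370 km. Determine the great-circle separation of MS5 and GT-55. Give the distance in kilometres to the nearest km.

Δφ = -5.0240°,  Δλ = 107.6580°
a = sin²(Δφ/2) + cos φ₁ cos φ₂ sin²(Δλ/2) = 0.634047
c = 2·arcsin(√a) = 1.842211 rad = 105.5509°
d = R·c = 6370 × 1.842211 = 11734.9 km

11735 km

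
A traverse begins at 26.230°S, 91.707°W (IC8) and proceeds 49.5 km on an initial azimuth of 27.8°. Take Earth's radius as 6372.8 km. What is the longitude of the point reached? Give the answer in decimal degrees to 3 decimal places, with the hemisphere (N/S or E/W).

91.476°W

δ = d/R = 49.5/6372.8 = 0.007767 rad
φ₂ = arcsin(sin φ₁ cos δ + cos φ₁ sin δ cos θ)
   = arcsin(-0.44198·0.99997 + 0.89703·0.00777·0.88458) = -25.83614°
λ₂ = λ₁ + atan2(sin θ sin δ cos φ₁, cos δ − sin φ₁ sin φ₂) = -91.47639°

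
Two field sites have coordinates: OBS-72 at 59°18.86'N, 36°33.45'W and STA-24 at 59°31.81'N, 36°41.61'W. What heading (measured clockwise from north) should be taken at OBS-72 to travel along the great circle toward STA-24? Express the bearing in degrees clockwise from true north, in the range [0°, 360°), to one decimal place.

342.3°

OBS-72: φ = +59.31433°, λ = -36.55750°
STA-24: φ = +59.53017°, λ = -36.69350°
Δλ = -0.1360°
y = sin Δλ · cos φ₂ = -0.001204
x = cos φ₁ sin φ₂ − sin φ₁ cos φ₂ cos Δλ = 0.003768
θ = atan2(y, x) = -17.7144° → 342.2856° (mod 360°)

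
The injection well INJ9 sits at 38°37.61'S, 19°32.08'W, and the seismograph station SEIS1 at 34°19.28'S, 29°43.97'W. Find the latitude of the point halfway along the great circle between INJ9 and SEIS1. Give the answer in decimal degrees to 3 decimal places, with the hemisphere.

36.583°S

INJ9: φ = -38.62683°, λ = -19.53467°
SEIS1: φ = -34.32133°, λ = -29.73283°
Bx = cos φ₂ cos Δλ = 0.812840,  By = cos φ₂ sin Δλ = -0.146226
φₘ = atan2(sin φ₁ + sin φ₂, √((cos φ₁ + Bx)² + By²)) = -36.58267°
λₘ = λ₁ + atan2(By, cos φ₁ + Bx) = -24.77582°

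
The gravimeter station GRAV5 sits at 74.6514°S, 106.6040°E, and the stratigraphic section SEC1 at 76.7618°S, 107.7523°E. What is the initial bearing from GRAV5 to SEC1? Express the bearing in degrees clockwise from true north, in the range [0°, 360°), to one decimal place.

172.9°

Δλ = 1.1483°
y = sin Δλ · cos φ₂ = 0.004589
x = cos φ₁ sin φ₂ − sin φ₁ cos φ₂ cos Δλ = -0.036869
θ = atan2(y, x) = 172.9048° → 172.9048° (mod 360°)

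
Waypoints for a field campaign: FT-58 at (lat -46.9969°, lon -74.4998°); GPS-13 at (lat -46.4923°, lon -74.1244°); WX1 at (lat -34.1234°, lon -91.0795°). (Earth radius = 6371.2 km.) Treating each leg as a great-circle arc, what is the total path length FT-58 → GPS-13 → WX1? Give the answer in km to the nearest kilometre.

FT-58→GPS-13: c = 0.009885 rad, d = 62.98 km
GPS-13→WX1: c = 0.311039 rad, d = 1981.69 km
Total = 62.98 + 1981.69 = 2044.67 km

2045 km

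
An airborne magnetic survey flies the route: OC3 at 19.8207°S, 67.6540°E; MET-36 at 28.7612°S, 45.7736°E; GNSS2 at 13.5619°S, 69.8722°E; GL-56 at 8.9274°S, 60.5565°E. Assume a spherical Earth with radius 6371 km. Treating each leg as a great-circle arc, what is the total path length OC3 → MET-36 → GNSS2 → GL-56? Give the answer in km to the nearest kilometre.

6570 km

OC3→MET-36: c = 0.380600 rad, d = 2424.80 km
MET-36→GNSS2: c = 0.471812 rad, d = 3005.91 km
GNSS2→GL-56: c = 0.178760 rad, d = 1138.88 km
Total = 2424.80 + 3005.91 + 1138.88 = 6569.59 km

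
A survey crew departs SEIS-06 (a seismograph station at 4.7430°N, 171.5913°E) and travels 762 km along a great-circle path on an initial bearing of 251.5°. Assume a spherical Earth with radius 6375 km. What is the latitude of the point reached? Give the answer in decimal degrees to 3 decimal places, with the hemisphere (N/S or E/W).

2.544°N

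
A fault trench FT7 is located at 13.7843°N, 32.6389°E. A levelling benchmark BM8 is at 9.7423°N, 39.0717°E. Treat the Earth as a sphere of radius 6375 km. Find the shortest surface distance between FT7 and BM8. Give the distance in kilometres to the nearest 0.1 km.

832.5 km

Δφ = -4.0420°,  Δλ = 6.4328°
a = sin²(Δφ/2) + cos φ₁ cos φ₂ sin²(Δλ/2) = 0.004257
c = 2·arcsin(√a) = 0.130583 rad = 7.4819°
d = R·c = 6375 × 0.130583 = 832.5 km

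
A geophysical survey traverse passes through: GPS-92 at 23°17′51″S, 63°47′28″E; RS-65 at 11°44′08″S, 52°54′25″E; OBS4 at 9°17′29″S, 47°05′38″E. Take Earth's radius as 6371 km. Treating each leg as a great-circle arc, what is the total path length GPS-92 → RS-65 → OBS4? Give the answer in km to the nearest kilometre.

2417 km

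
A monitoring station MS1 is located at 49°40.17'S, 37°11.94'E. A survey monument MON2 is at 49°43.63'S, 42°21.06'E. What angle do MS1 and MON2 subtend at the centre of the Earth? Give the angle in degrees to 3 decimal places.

3.332°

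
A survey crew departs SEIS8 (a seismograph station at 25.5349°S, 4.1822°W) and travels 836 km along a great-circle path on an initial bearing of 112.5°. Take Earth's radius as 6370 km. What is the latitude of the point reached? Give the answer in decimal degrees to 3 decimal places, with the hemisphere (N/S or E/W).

28.199°S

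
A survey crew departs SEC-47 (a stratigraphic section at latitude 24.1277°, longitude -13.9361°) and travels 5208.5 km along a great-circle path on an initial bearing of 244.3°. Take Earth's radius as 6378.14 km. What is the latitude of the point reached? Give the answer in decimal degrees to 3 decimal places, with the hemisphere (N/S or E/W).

δ = d/R = 5208.5/6378.14 = 0.816617 rad
φ₂ = arcsin(sin φ₁ cos δ + cos φ₁ sin δ cos θ)
   = arcsin(0.40877·0.68469 + 0.91264·0.72883·-0.43366) = -0.49108°
λ₂ = λ₁ + atan2(sin θ sin δ cos φ₁, cos δ − sin φ₁ sin φ₂) = -54.98931°

0.491°S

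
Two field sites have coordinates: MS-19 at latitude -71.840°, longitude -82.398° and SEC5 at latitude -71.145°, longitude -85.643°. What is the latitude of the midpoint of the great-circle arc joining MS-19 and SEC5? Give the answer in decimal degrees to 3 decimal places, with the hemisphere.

71.499°S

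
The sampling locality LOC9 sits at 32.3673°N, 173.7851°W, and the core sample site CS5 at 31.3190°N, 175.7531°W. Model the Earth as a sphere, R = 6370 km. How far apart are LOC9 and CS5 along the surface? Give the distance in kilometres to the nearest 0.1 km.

Δφ = -1.0483°,  Δλ = -1.9680°
a = sin²(Δφ/2) + cos φ₁ cos φ₂ sin²(Δλ/2) = 0.000296
c = 2·arcsin(√a) = 0.034439 rad = 1.9732°
d = R·c = 6370 × 0.034439 = 219.4 km

219.4 km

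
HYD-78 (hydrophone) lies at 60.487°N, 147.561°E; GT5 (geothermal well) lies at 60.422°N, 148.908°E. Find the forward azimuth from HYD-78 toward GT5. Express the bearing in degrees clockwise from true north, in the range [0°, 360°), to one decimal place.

95.0°

Δλ = 1.3470°
y = sin Δλ · cos φ₂ = 0.011603
x = cos φ₁ sin φ₂ − sin φ₁ cos φ₂ cos Δλ = -0.001016
θ = atan2(y, x) = 95.0029° → 95.0029° (mod 360°)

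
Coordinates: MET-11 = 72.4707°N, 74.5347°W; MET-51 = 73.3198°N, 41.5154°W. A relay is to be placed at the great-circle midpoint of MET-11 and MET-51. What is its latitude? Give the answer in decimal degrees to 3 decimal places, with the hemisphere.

Bx = cos φ₂ cos Δλ = 0.240671,  By = cos φ₂ sin Δλ = 0.156409
φₘ = atan2(sin φ₁ + sin φ₂, √((cos φ₁ + Bx)² + By²)) = 73.56124°
λₘ = λ₁ + atan2(By, cos φ₁ + Bx) = -58.43396°

73.561°N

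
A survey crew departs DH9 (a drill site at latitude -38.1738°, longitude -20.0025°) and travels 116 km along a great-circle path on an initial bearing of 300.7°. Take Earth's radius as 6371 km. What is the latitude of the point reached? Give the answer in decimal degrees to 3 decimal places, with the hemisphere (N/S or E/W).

37.636°S

δ = d/R = 116/6371 = 0.018208 rad
φ₂ = arcsin(sin φ₁ cos δ + cos φ₁ sin δ cos θ)
   = arcsin(-0.61805·0.99983 + 0.78614·0.01821·0.51054) = -37.63574°
λ₂ = λ₁ + atan2(sin θ sin δ cos φ₁, cos δ − sin φ₁ sin φ₂) = -21.13523°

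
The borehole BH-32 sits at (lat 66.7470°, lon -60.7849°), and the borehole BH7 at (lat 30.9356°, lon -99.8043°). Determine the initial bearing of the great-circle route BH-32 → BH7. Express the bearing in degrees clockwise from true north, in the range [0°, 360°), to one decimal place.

232.8°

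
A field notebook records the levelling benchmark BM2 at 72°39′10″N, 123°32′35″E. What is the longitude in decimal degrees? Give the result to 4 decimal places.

123° + 32′/60 + 35″/3600 = 123 + 0.53333 + 0.00972 = 123.5431°

123.5431°E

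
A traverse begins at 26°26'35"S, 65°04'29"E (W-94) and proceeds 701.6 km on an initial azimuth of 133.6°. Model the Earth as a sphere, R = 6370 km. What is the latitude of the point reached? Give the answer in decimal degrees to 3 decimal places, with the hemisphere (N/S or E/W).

30.696°S

W-94: φ = -26.44306°, λ = +65.07472°
δ = d/R = 701.6/6370 = 0.110141 rad
φ₂ = arcsin(sin φ₁ cos δ + cos φ₁ sin δ cos θ)
   = arcsin(-0.44531·0.99394 + 0.89538·0.10992·-0.68962) = -30.69590°
λ₂ = λ₁ + atan2(sin θ sin δ cos φ₁, cos δ − sin φ₁ sin φ₂) = 70.38621°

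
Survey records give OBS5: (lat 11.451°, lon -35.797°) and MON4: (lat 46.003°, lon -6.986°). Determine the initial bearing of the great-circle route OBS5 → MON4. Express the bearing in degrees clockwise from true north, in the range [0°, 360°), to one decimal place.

29.8°

Δλ = 28.8110°
y = sin Δλ · cos φ₂ = 0.334753
x = cos φ₁ sin φ₂ − sin φ₁ cos φ₂ cos Δλ = 0.584224
θ = atan2(y, x) = 29.8121° → 29.8121° (mod 360°)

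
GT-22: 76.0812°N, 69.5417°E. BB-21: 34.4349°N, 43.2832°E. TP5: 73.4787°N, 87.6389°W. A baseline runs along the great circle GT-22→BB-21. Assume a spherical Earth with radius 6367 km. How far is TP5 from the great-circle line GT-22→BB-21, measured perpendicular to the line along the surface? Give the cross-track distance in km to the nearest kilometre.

δ₁₃ = central angle GT-22→TP5 = 0.520615 rad  (haversine)
θ₁₃ = bearing GT-22→TP5 = 347.190°,  θ₁₂ = bearing GT-22→BB-21 = 212.090°
dₓₜ = R·arcsin(sin δ₁₃ · sin(θ₁₃ − θ₁₂)) = 6367·arcsin(0.49741·sin(135.100°)) = 2284.212 km
|dₓₜ| = 2284.212 km

2284 km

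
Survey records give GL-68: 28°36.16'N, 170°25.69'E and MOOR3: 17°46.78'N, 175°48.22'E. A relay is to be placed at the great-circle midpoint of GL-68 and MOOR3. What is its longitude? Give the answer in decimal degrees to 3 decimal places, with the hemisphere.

173.225°E

GL-68: φ = +28.60267°, λ = +170.42817°
MOOR3: φ = +17.77967°, λ = +175.80367°
Bx = cos φ₂ cos Δλ = 0.948050,  By = cos φ₂ sin Δλ = 0.089208
φₘ = atan2(sin φ₁ + sin φ₂, √((cos φ₁ + Bx)² + By²)) = 23.21397°
λₘ = λ₁ + atan2(By, cos φ₁ + Bx) = 173.22508°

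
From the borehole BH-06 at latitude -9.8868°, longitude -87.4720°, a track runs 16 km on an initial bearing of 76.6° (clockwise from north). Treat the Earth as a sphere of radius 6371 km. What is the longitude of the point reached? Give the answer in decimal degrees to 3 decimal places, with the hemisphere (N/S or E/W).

87.330°W

δ = d/R = 16/6371 = 0.002511 rad
φ₂ = arcsin(sin φ₁ cos δ + cos φ₁ sin δ cos θ)
   = arcsin(-0.17170·1.00000 + 0.98515·0.00251·0.23175) = -9.85342°
λ₂ = λ₁ + atan2(sin θ sin δ cos φ₁, cos δ − sin φ₁ sin φ₂) = -87.32993°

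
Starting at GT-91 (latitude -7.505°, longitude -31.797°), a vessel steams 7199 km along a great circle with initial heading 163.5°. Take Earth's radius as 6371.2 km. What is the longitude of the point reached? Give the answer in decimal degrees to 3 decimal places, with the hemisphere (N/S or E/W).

7.865°E

δ = d/R = 7199/6371.2 = 1.129928 rad
φ₂ = arcsin(sin φ₁ cos δ + cos φ₁ sin δ cos θ)
   = arcsin(-0.13061·0.42672 + 0.99143·0.90438·-0.95882) = -66.26918°
λ₂ = λ₁ + atan2(sin θ sin δ cos φ₁, cos δ − sin φ₁ sin φ₂) = 7.86459°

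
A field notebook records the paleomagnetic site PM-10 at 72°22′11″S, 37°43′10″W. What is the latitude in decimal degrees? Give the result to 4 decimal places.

72.3697°S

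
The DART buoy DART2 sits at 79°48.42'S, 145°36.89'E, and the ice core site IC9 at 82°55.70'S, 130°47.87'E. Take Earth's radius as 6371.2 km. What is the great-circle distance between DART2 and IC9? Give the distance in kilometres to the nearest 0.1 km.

DART2: φ = -79.80700°, λ = +145.61483°
IC9: φ = -82.92833°, λ = +130.79783°
Δφ = -3.1213°,  Δλ = -14.8170°
a = sin²(Δφ/2) + cos φ₁ cos φ₂ sin²(Δλ/2) = 0.001104
c = 2·arcsin(√a) = 0.066465 rad = 3.8082°
d = R·c = 6371.2 × 0.066465 = 423.5 km

423.5 km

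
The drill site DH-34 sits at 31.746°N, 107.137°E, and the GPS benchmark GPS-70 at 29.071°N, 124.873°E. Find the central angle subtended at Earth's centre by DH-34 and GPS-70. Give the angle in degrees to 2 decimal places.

Δφ = -2.6750°,  Δλ = 17.7360°
a = sin²(Δφ/2) + cos φ₁ cos φ₂ sin²(Δλ/2) = 0.018208
c = 2·arcsin(√a) = 0.270701 rad = 15.5100°

15.51°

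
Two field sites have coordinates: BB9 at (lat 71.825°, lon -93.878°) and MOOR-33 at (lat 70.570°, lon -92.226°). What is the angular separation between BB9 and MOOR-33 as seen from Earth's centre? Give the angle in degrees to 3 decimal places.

Δφ = -1.2550°,  Δλ = 1.6520°
a = sin²(Δφ/2) + cos φ₁ cos φ₂ sin²(Δλ/2) = 0.000142
c = 2·arcsin(√a) = 0.023792 rad = 1.3632°

1.363°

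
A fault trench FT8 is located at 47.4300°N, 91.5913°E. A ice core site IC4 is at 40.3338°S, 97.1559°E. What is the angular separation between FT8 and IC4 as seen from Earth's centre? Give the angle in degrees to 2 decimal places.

87.90°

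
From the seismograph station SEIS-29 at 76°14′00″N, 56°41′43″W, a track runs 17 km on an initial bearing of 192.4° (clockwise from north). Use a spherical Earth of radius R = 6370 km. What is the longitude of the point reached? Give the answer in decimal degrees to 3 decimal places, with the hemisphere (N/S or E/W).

56.832°W

SEIS-29: φ = +76.23333°, λ = -56.69528°
δ = d/R = 17/6370 = 0.002669 rad
φ₂ = arcsin(sin φ₁ cos δ + cos φ₁ sin δ cos θ)
   = arcsin(0.97127·1.00000 + 0.23797·0.00267·-0.97667) = 76.08395°
λ₂ = λ₁ + atan2(sin θ sin δ cos φ₁, cos δ − sin φ₁ sin φ₂) = -56.83181°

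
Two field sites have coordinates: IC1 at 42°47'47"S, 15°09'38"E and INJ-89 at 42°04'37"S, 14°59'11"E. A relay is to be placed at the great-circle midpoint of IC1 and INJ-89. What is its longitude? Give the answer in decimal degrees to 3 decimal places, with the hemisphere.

IC1: φ = -42.79639°, λ = +15.16056°
INJ-89: φ = -42.07694°, λ = +14.98639°
Bx = cos φ₂ cos Δλ = 0.742242,  By = cos φ₂ sin Δλ = -0.002256
φₘ = atan2(sin φ₁ + sin φ₂, √((cos φ₁ + Bx)² + By²)) = -42.43670°
λₘ = λ₁ + atan2(By, cos φ₁ + Bx) = 15.07297°

15.073°E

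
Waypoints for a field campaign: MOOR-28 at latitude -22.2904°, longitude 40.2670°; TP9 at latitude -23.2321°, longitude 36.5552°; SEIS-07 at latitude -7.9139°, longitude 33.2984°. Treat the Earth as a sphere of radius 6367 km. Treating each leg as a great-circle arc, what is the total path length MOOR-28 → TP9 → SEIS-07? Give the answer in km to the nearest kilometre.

MOOR-28→TP9: c = 0.061955 rad, d = 394.47 km
TP9→SEIS-07: c = 0.272862 rad, d = 1737.31 km
Total = 394.47 + 1737.31 = 2131.78 km

2132 km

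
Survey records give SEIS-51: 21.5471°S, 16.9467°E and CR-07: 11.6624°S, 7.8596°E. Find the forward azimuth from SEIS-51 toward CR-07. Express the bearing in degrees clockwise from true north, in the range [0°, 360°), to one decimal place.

317.2°

Δλ = -9.0871°
y = sin Δλ · cos φ₂ = -0.154675
x = cos φ₁ sin φ₂ − sin φ₁ cos φ₂ cos Δλ = 0.167152
θ = atan2(y, x) = -42.7799° → 317.2201° (mod 360°)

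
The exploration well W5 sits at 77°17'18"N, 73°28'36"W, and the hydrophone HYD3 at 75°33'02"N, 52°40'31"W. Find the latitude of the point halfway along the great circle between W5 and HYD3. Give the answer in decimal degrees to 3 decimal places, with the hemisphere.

76.634°N

W5: φ = +77.28833°, λ = -73.47667°
HYD3: φ = +75.55056°, λ = -52.67528°
Bx = cos φ₂ cos Δλ = 0.233261,  By = cos φ₂ sin Δλ = 0.088614
φₘ = atan2(sin φ₁ + sin φ₂, √((cos φ₁ + Bx)² + By²)) = 76.63366°
λₘ = λ₁ + atan2(By, cos φ₁ + Bx) = -62.41575°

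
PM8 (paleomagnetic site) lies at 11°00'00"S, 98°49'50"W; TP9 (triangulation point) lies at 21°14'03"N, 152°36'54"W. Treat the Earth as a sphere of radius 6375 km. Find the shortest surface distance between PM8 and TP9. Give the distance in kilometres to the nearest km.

6884 km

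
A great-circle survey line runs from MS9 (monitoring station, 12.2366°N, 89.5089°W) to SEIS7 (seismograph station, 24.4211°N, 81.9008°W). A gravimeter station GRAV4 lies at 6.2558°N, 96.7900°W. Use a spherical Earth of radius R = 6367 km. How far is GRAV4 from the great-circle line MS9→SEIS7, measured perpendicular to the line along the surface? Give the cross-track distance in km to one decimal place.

376.4 km

δ₁₃ = central angle MS9→GRAV4 = 0.163133 rad  (haversine)
θ₁₃ = bearing MS9→GRAV4 = 230.869°,  θ₁₂ = bearing MS9→SEIS7 = 29.536°
dₓₜ = R·arcsin(sin δ₁₃ · sin(θ₁₃ − θ₁₂)) = 6367·arcsin(0.16241·sin(201.333°)) = -376.397 km
|dₓₜ| = 376.397 km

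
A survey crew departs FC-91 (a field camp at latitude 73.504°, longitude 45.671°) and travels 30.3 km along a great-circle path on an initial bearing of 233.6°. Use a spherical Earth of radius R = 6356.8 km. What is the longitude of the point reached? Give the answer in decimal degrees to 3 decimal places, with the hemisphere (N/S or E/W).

δ = d/R = 30.3/6356.8 = 0.004767 rad
φ₂ = arcsin(sin φ₁ cos δ + cos φ₁ sin δ cos θ)
   = arcsin(0.95884·0.99999 + 0.28395·0.00477·-0.59342) = 73.34053°
λ₂ = λ₁ + atan2(sin θ sin δ cos φ₁, cos δ − sin φ₁ sin φ₂) = 44.90421°

44.904°E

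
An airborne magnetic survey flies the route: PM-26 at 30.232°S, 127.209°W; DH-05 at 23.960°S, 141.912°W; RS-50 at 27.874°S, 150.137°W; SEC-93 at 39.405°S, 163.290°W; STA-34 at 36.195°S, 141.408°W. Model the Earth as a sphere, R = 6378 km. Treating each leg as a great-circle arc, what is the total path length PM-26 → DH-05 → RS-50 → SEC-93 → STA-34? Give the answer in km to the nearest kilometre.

6264 km

PM-26→DH-05: c = 0.253022 rad, d = 1613.77 km
DH-05→RS-50: c = 0.146017 rad, d = 931.30 km
RS-50→SEC-93: c = 0.276935 rad, d = 1766.29 km
SEC-93→STA-34: c = 0.306135 rad, d = 1952.53 km
Total = 1613.77 + 931.30 + 1766.29 + 1952.53 = 6263.88 km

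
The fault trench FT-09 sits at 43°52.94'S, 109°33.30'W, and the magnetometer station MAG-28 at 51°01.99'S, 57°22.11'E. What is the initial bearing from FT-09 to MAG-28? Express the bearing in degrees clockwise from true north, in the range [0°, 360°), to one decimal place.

171.8°

FT-09: φ = -43.88233°, λ = -109.55500°
MAG-28: φ = -51.03317°, λ = +57.36850°
Δλ = 166.9235°
y = sin Δλ · cos φ₂ = 0.142283
x = cos φ₁ sin φ₂ − sin φ₁ cos φ₂ cos Δλ = -0.985018
θ = atan2(y, x) = 171.7806° → 171.7806° (mod 360°)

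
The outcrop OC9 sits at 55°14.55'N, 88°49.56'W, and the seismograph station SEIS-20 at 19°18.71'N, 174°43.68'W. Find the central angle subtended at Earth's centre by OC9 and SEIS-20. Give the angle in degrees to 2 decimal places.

OC9: φ = +55.24250°, λ = -88.82600°
SEIS-20: φ = +19.31183°, λ = -174.72800°
Δφ = -35.9307°,  Δλ = -85.9020°
a = sin²(Δφ/2) + cos φ₁ cos φ₂ sin²(Δλ/2) = 0.344925
c = 2·arcsin(√a) = 1.255445 rad = 71.9317°

71.93°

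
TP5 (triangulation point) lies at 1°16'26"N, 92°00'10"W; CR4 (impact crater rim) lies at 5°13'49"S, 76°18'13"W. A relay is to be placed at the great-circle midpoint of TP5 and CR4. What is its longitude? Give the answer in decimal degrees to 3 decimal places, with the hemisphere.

TP5: φ = +1.27389°, λ = -92.00278°
CR4: φ = -5.23028°, λ = -76.30361°
Bx = cos φ₂ cos Δλ = 0.958687,  By = cos φ₂ sin Δλ = 0.269460
φₘ = atan2(sin φ₁ + sin φ₂, √((cos φ₁ + Bx)² + By²)) = -1.99689°
λₘ = λ₁ + atan2(By, cos φ₁ + Bx) = -84.16870°

84.169°W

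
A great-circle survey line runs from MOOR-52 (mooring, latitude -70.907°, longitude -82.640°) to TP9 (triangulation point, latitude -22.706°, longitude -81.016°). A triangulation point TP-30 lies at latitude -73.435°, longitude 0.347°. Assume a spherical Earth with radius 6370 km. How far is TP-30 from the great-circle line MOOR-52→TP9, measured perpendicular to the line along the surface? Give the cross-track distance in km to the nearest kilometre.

1892 km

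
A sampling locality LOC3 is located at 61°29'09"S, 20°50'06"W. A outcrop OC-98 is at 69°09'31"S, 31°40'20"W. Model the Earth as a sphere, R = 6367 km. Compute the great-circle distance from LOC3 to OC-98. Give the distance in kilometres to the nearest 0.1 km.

986.6 km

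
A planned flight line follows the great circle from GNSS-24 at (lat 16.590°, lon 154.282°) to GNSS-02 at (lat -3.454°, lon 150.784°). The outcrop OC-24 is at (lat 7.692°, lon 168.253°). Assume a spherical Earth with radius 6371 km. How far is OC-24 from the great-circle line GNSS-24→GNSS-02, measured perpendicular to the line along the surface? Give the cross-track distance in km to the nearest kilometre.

δ₁₃ = central angle GNSS-24→OC-24 = 0.284259 rad  (haversine)
θ₁₃ = bearing GNSS-24→OC-24 = 121.446°,  θ₁₂ = bearing GNSS-24→GNSS-02 = 190.091°
dₓₜ = R·arcsin(sin δ₁₃ · sin(θ₁₃ − θ₁₂)) = 6371·arcsin(0.28045·sin(-68.646°)) = -1683.581 km
|dₓₜ| = 1683.581 km

1684 km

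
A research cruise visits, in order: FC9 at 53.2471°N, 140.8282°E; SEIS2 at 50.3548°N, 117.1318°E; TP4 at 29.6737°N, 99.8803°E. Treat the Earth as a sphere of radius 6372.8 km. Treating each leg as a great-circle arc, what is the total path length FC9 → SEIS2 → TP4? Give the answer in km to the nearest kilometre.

4368 km

FC9→SEIS2: c = 0.259424 rad, d = 1653.26 km
SEIS2→TP4: c = 0.426012 rad, d = 2714.89 km
Total = 1653.26 + 2714.89 = 4368.15 km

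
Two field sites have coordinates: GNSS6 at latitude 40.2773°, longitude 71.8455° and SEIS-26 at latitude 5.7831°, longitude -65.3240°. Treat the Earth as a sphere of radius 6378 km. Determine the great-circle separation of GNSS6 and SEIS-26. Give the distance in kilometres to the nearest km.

13296 km

Δφ = -34.4942°,  Δλ = -137.1695°
a = sin²(Δφ/2) + cos φ₁ cos φ₂ sin²(Δλ/2) = 0.745757
c = 2·arcsin(√a) = 2.084625 rad = 119.4402°
d = R·c = 6378 × 2.084625 = 13295.7 km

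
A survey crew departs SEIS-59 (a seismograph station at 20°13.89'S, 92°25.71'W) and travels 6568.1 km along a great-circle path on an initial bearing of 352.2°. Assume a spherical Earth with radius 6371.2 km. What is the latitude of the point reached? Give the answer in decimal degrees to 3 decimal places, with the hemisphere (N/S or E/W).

SEIS-59: φ = -20.23150°, λ = -92.42850°
δ = d/R = 6568.1/6371.2 = 1.030905 rad
φ₂ = arcsin(sin φ₁ cos δ + cos φ₁ sin δ cos θ)
   = arcsin(-0.34581·0.51404 + 0.93830·0.85776·0.99075) = 38.28934°
λ₂ = λ₁ + atan2(sin θ sin δ cos φ₁, cos δ − sin φ₁ sin φ₂) = -100.95785°

38.289°N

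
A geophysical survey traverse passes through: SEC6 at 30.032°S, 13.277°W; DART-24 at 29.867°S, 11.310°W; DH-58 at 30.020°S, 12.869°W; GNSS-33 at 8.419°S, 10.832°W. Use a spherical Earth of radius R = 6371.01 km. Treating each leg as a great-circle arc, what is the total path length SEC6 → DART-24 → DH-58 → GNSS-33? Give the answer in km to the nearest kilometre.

SEC6→DART-24: c = 0.029885 rad, d = 190.40 km
DART-24→DH-58: c = 0.023728 rad, d = 151.17 km
DH-58→GNSS-33: c = 0.378476 rad, d = 2411.27 km
Total = 190.40 + 151.17 + 2411.27 = 2752.85 km

2753 km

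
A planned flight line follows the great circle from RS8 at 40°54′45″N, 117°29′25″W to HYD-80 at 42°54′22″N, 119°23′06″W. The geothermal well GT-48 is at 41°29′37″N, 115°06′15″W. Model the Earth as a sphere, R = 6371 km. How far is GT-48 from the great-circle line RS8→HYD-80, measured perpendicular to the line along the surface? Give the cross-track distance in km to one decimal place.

201.8 km

RS8: φ = +40.91250°, λ = -117.49028°
HYD-80: φ = +42.90611°, λ = -119.38500°
GT-48: φ = +41.49361°, λ = -115.10417°
δ₁₃ = central angle RS8→GT-48 = 0.032932 rad  (haversine)
θ₁₃ = bearing RS8→GT-48 = 71.280°,  θ₁₂ = bearing RS8→HYD-80 = 325.358°
dₓₜ = R·arcsin(sin δ₁₃ · sin(θ₁₃ − θ₁₂)) = 6371·arcsin(0.03293·sin(-254.078°)) = 201.760 km
|dₓₜ| = 201.760 km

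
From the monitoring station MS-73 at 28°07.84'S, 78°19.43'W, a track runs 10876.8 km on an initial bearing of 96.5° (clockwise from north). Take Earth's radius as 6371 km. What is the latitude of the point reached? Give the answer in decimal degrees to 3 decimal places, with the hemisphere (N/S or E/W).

MS-73: φ = -28.13067°, λ = -78.32383°
δ = d/R = 10876.8/6371 = 1.707236 rad
φ₂ = arcsin(sin φ₁ cos δ + cos φ₁ sin δ cos θ)
   = arcsin(-0.47148·-0.13602 + 0.88187·0.99071·-0.11320) = -1.99278°
λ₂ = λ₁ + atan2(sin θ sin δ cos φ₁, cos δ − sin φ₁ sin φ₂) = 21.63449°

1.993°S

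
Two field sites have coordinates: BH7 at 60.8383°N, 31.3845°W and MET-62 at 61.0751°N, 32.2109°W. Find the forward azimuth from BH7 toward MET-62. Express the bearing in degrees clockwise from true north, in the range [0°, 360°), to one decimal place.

300.9°

Δλ = -0.8264°
y = sin Δλ · cos φ₂ = -0.006976
x = cos φ₁ sin φ₂ − sin φ₁ cos φ₂ cos Δλ = 0.004177
θ = atan2(y, x) = -59.0884° → 300.9116° (mod 360°)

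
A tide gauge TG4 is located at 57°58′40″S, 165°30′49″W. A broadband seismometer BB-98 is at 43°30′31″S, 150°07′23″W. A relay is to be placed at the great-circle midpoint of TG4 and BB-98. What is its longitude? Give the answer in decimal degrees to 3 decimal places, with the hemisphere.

TG4: φ = -57.97778°, λ = -165.51361°
BB-98: φ = -43.50861°, λ = -150.12306°
Bx = cos φ₂ cos Δλ = 0.699262,  By = cos φ₂ sin Δλ = 0.192485
φₘ = atan2(sin φ₁ + sin φ₂, √((cos φ₁ + Bx)² + By²)) = -50.99077°
λₘ = λ₁ + atan2(By, cos φ₁ + Bx) = -156.61594°

156.616°W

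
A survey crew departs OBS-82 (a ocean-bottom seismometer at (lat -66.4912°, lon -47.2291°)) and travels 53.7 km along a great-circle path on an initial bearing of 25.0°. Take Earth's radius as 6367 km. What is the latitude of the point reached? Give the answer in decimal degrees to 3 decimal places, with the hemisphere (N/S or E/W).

66.052°S

δ = d/R = 53.7/6367 = 0.008434 rad
φ₂ = arcsin(sin φ₁ cos δ + cos φ₁ sin δ cos θ)
   = arcsin(-0.91700·0.99996 + 0.39889·0.00843·0.90631) = -66.05242°
λ₂ = λ₁ + atan2(sin θ sin δ cos φ₁, cos δ − sin φ₁ sin φ₂) = -46.72596°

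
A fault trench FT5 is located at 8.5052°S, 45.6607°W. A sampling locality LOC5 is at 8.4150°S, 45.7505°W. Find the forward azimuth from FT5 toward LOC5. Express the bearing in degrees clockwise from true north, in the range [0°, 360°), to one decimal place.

Δλ = -0.0898°
y = sin Δλ · cos φ₂ = -0.001550
x = cos φ₁ sin φ₂ − sin φ₁ cos φ₂ cos Δλ = 0.001574
θ = atan2(y, x) = -44.5659° → 315.4341° (mod 360°)

315.4°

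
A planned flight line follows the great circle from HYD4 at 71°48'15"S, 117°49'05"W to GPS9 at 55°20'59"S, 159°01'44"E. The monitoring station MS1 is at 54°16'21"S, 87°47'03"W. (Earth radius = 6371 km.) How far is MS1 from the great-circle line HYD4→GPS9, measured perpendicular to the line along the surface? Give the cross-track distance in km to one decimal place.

768.2 km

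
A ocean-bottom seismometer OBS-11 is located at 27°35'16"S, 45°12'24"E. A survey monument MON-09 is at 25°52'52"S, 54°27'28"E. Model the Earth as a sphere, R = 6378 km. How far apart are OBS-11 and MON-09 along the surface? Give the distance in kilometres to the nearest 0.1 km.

OBS-11: φ = -27.58778°, λ = +45.20667°
MON-09: φ = -25.88111°, λ = +54.45778°
Δφ = 1.7067°,  Δλ = 9.2511°
a = sin²(Δφ/2) + cos φ₁ cos φ₂ sin²(Δλ/2) = 0.005408
c = 2·arcsin(√a) = 0.147206 rad = 8.4343°
d = R·c = 6378 × 0.147206 = 938.9 km

938.9 km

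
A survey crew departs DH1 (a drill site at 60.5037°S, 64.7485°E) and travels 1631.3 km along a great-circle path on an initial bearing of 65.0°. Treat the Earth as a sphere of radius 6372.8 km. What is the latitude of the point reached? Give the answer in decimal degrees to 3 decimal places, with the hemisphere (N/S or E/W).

52.124°S

δ = d/R = 1631.3/6372.8 = 0.255979 rad
φ₂ = arcsin(sin φ₁ cos δ + cos φ₁ sin δ cos θ)
   = arcsin(-0.87039·0.96742 + 0.49237·0.25319·0.42262) = -52.12403°
λ₂ = λ₁ + atan2(sin θ sin δ cos φ₁, cos δ − sin φ₁ sin φ₂) = 86.69605°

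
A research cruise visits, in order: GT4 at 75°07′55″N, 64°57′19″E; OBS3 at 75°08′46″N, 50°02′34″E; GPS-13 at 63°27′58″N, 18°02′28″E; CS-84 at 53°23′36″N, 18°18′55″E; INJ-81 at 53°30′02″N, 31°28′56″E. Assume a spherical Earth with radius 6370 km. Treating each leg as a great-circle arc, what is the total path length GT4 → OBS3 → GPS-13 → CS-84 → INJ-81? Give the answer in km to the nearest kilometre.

GT4: φ = +75.13194°, λ = +64.95528°
OBS3: φ = +75.14611°, λ = +50.04278°
GPS-13: φ = +63.46611°, λ = +18.04111°
CS-84: φ = +53.39333°, λ = +18.31528°
INJ-81: φ = +53.50056°, λ = +31.48222°
GT4→OBS3: c = 0.066578 rad, d = 424.10 km
OBS3→GPS-13: c = 0.276964 rad, d = 1764.26 km
GPS-13→CS-84: c = 0.175821 rad, d = 1119.98 km
CS-84→INJ-81: c = 0.136683 rad, d = 870.67 km
Total = 424.10 + 1764.26 + 1119.98 + 870.67 = 4179.01 km

4179 km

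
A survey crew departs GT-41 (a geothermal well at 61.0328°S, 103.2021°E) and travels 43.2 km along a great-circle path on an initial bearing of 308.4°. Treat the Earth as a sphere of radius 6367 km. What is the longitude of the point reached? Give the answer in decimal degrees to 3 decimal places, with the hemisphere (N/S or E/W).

102.578°E

δ = d/R = 43.2/6367 = 0.006785 rad
φ₂ = arcsin(sin φ₁ cos δ + cos φ₁ sin δ cos θ)
   = arcsin(-0.87490·0.99998 + 0.48431·0.00678·0.62115) = -60.78988°
λ₂ = λ₁ + atan2(sin θ sin δ cos φ₁, cos δ − sin φ₁ sin φ₂) = 102.57780°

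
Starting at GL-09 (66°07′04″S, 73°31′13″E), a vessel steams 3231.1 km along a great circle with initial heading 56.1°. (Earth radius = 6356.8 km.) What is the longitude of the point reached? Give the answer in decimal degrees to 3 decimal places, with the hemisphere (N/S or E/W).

107.388°E

GL-09: φ = -66.11778°, λ = +73.52028°
δ = d/R = 3231.1/6356.8 = 0.508290 rad
φ₂ = arcsin(sin φ₁ cos δ + cos φ₁ sin δ cos θ)
   = arcsin(-0.91438·0.87358 + 0.40486·0.48668·0.55775) = -43.54189°
λ₂ = λ₁ + atan2(sin θ sin δ cos φ₁, cos δ − sin φ₁ sin φ₂) = 107.38799°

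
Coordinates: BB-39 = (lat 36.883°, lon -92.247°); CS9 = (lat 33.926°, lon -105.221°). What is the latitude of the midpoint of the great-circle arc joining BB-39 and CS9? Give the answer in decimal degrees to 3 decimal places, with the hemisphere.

35.578°N

Bx = cos φ₂ cos Δλ = 0.808577,  By = cos φ₂ sin Δλ = -0.186288
φₘ = atan2(sin φ₁ + sin φ₂, √((cos φ₁ + Bx)² + By²)) = 35.57841°
λₘ = λ₁ + atan2(By, cos φ₁ + Bx) = -98.85352°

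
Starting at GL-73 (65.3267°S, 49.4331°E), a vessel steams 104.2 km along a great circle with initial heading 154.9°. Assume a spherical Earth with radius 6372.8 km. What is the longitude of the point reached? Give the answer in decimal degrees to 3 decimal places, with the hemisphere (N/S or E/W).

δ = d/R = 104.2/6372.8 = 0.016351 rad
φ₂ = arcsin(sin φ₁ cos δ + cos φ₁ sin δ cos θ)
   = arcsin(-0.90870·0.99987 + 0.41744·0.01635·-0.90557) = -66.17196°
λ₂ = λ₁ + atan2(sin θ sin δ cos φ₁, cos δ − sin φ₁ sin φ₂) = 50.41679°

50.417°E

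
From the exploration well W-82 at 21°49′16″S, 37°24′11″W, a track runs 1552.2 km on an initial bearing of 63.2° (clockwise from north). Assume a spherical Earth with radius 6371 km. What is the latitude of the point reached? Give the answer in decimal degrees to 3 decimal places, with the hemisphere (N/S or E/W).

W-82: φ = -21.82111°, λ = -37.40306°
δ = d/R = 1552.2/6371 = 0.243635 rad
φ₂ = arcsin(sin φ₁ cos δ + cos φ₁ sin δ cos θ)
   = arcsin(-0.37171·0.97047 + 0.92835·0.24123·0.45088) = -15.05579°
λ₂ = λ₁ + atan2(sin θ sin δ cos φ₁, cos δ − sin φ₁ sin φ₂) = -24.51927°

15.056°S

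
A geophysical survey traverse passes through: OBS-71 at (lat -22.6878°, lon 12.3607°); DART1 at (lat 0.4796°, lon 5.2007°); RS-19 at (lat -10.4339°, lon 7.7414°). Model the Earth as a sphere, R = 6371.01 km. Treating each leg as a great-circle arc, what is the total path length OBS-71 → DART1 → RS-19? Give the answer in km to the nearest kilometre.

OBS-71→DART1: c = 0.422260 rad, d = 2690.22 km
DART1→RS-19: c = 0.195517 rad, d = 1245.64 km
Total = 2690.22 + 1245.64 = 3935.86 km

3936 km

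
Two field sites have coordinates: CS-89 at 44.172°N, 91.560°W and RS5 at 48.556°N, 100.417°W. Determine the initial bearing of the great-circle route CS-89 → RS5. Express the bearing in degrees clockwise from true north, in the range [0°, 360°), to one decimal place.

308.8°

Δλ = -8.8570°
y = sin Δλ · cos φ₂ = -0.101910
x = cos φ₁ sin φ₂ − sin φ₁ cos φ₂ cos Δλ = 0.081940
θ = atan2(y, x) = -51.1992° → 308.8008° (mod 360°)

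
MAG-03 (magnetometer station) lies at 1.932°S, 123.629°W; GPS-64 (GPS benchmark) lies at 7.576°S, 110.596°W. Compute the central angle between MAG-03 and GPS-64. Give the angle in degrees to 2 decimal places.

Δφ = -5.6440°,  Δλ = 13.0330°
a = sin²(Δφ/2) + cos φ₁ cos φ₂ sin²(Δλ/2) = 0.015184
c = 2·arcsin(√a) = 0.247075 rad = 14.1564°

14.16°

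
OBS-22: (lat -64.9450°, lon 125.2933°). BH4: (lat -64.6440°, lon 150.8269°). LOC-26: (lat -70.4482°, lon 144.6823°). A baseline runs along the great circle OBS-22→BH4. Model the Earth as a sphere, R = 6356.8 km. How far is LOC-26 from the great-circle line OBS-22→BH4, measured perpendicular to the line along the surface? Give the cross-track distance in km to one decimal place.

δ₁₃ = central angle OBS-22→LOC-26 = 0.159208 rad  (haversine)
θ₁₃ = bearing OBS-22→LOC-26 = 135.510°,  θ₁₂ = bearing OBS-22→BH4 = 100.026°
dₓₜ = R·arcsin(sin δ₁₃ · sin(θ₁₃ − θ₁₂)) = 6356.8·arcsin(0.15854·sin(35.483°)) = 585.813 km
|dₓₜ| = 585.813 km

585.8 km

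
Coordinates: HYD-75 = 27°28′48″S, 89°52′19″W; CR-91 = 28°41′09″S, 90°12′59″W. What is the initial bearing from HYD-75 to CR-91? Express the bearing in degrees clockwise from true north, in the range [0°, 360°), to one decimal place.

194.1°

HYD-75: φ = -27.48000°, λ = -89.87194°
CR-91: φ = -28.68583°, λ = -90.21639°
Δλ = -0.3444°
y = sin Δλ · cos φ₂ = -0.005274
x = cos φ₁ sin φ₂ − sin φ₁ cos φ₂ cos Δλ = -0.021052
θ = atan2(y, x) = -165.9358° → 194.0642° (mod 360°)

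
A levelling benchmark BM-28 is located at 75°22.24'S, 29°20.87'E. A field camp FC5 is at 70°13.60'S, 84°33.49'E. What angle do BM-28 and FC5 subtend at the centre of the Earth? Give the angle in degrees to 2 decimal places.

16.41°

BM-28: φ = -75.37067°, λ = +29.34783°
FC5: φ = -70.22667°, λ = +84.55817°
Δφ = 5.1440°,  Δλ = 55.2103°
a = sin²(Δφ/2) + cos φ₁ cos φ₂ sin²(Δλ/2) = 0.020360
c = 2·arcsin(√a) = 0.286353 rad = 16.4068°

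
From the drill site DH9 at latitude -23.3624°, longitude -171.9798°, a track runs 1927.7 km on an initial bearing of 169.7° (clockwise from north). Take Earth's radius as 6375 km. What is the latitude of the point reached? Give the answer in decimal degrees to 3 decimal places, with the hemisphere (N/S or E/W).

δ = d/R = 1927.7/6375 = 0.302384 rad
φ₂ = arcsin(sin φ₁ cos δ + cos φ₁ sin δ cos θ)
   = arcsin(-0.39655·0.95463 + 0.91802·0.29780·-0.98389) = -40.35568°
λ₂ = λ₁ + atan2(sin θ sin δ cos φ₁, cos δ − sin φ₁ sin φ₂) = -167.97305°

40.356°S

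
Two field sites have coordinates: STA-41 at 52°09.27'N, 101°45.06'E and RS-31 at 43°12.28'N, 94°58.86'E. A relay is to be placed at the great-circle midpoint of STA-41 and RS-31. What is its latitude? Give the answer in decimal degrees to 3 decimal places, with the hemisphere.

47.729°N

STA-41: φ = +52.15450°, λ = +101.75100°
RS-31: φ = +43.20467°, λ = +94.98100°
Bx = cos φ₂ cos Δλ = 0.723830,  By = cos φ₂ sin Δλ = -0.085927
φₘ = atan2(sin φ₁ + sin φ₂, √((cos φ₁ + Bx)² + By²)) = 47.72902°
λₘ = λ₁ + atan2(By, cos φ₁ + Bx) = 98.07473°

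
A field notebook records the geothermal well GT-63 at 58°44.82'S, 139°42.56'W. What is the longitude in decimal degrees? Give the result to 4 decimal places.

139° + 42.56′/60 = 139 + 0.70933 = 139.7093°

139.7093°W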